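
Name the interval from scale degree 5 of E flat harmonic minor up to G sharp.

Scale degree 5 of Eb harmonic minor is Bb.
Bb up to G#: letters B→G make it a sixth; 10 semitones makes it augmented.

augmented sixth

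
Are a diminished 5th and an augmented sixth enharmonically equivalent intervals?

A diminished fifth spans 6 semitones; an augmented sixth spans 10.
The spans differ, so they are not enharmonic equivalents.

No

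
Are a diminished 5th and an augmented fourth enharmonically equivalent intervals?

Yes

A diminished fifth spans 6 semitones; an augmented fourth spans 6.
They are enharmonically equivalent.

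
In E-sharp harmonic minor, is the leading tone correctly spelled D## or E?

Each scale degree takes a distinct letter name. Degree 7 of a scale on E must use the letter D.
D## and E are enharmonically the same pitch, but only D## uses the letter D, so it is the correct spelling here.

D##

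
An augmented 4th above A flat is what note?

A fourth above A lands on the letter D.
An augmented fourth spans 6 semitones, so Ab moves to pitch class 2. On the letter D that is D.

D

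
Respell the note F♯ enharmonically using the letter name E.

E##

Plain E sits 2 semitones below F#, so on the letter E the same pitch needs a double sharp: E##.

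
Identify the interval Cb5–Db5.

major second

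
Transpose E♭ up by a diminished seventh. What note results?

Dbb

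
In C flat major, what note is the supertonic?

Db

Degree 2 takes the letter 1 step above C, which is D.
In major, degree 2 sits 2 semitones above the tonic. Cb + 2 semitones is pitch class 1, spelled on D as Db.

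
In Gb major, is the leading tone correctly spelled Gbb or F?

F

Each scale degree takes a distinct letter name. Degree 7 of a scale on G must use the letter F.
F and Gbb are enharmonically the same pitch, but only F uses the letter F, so it is the correct spelling here.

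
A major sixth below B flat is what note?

Db

B down a major sixth is D, so the target letter is D.
From Bb, a major sixth is 9 semitones down: Db.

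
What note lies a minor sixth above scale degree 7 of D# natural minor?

A

Scale degree 7 of D# natural minor is C#.
A minor sixth (8 semitones) above C# lands on the letter A, giving A.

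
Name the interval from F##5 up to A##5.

major third

Counting letters F–G–A gives a third.
F##→A## = 4 semitones, exactly the major third.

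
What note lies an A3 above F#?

F up a major third is A, so the target letter is A.
From F#, an augmented third is 5 semitones up: A##.

A##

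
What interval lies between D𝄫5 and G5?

doubly augmented fourth

Counting letters D–E–F–G gives a fourth.
Dbb→G = 7 semitones, 2 wider than the perfect fourth (5), so doubly augmented.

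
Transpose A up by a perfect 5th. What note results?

A up a perfect fifth is E, so the target letter is E.
From A, a perfect fifth is 7 semitones up: E.

E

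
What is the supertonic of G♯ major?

The G# major scale runs G# A# B# C# D# E# F##.
Degree 2 is A#.

A#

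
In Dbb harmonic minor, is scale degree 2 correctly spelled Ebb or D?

Ebb

Each scale degree takes a distinct letter name. Degree 2 of a scale on D must use the letter E.
Ebb and D are enharmonically the same pitch, but only Ebb uses the letter E, so it is the correct spelling here.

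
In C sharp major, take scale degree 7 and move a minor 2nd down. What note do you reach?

A##

Scale degree 7 of C# major is B#.
A minor second (1 semitone) below B# lands on the letter A, giving A##.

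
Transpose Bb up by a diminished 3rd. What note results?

Dbb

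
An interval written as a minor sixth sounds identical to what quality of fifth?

augmented

A minor sixth spans 8 semitones.
A fifth spanning 8 semitones is augmented (the perfect fifth is 7).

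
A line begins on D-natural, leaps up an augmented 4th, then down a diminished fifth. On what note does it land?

An augmented fourth up from D is G# (letter G, 6 semitones up).
A diminished fifth down from G# is C## (letter C, 6 semitones down).

C##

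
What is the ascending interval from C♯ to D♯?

Counting letters C–D gives a second.
C#→D# = 2 semitones, exactly the major second.

major second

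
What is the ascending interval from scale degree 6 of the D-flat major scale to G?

major sixth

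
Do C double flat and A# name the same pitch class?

Yes

Cbb is pitch class 10; A# is pitch class 10.
All spellings map to pitch class 10, so they are enharmonically equivalent.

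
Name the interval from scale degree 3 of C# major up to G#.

minor third

Scale degree 3 of C# major is E#.
E# up to G#: letters E→G make it a third; 3 semitones makes it minor.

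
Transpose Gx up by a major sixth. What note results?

E##

G up a major sixth is E, so the target letter is E.
From G##, a major sixth is 9 semitones up: E##.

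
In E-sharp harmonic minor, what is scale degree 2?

Degree 2 takes the letter 1 step above E, which is F.
In harmonic minor, degree 2 sits 2 semitones above the tonic. E# + 2 semitones is pitch class 7, spelled on F as F##.

F##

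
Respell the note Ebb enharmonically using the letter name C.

C##

Plain C sits 2 semitones below Ebb, so on the letter C the same pitch needs a double sharp: C##.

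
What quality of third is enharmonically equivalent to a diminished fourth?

major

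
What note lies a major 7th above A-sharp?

G##

A up a major seventh is G#, so the target letter is G.
From A#, a major seventh is 11 semitones up: G##.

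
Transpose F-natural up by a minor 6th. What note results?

A sixth above F lands on the letter D.
A minor sixth spans 8 semitones, so F moves to pitch class 1. On the letter D that is Db.

Db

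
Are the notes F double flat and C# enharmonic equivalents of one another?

Two spellings are enharmonically equivalent only if they share a pitch class.
Here Fbb → 3, C# → 1; 1 ≠ 3, so they are not.

No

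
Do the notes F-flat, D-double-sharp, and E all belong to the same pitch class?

Yes

Fb = pitch class 4 and D## = pitch class 4 and E = pitch class 4 — the same pitch class, so they are enharmonic equivalents.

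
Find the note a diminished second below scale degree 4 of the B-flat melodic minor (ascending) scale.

D#

Scale degree 4 of Bb melodic minor (ascending) is Eb.
A diminished second (0 semitones) below Eb lands on the letter D, giving D#.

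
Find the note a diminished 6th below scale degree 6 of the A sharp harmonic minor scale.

Scale degree 6 of A# harmonic minor is F#.
A diminished sixth (7 semitones) below F# lands on the letter A, giving A##.

A##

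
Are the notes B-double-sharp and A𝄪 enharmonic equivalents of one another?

Two spellings are enharmonically equivalent only if they share a pitch class.
Here B## → 1, A## → 11; 1 ≠ 11, so they are not.

No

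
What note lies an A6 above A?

F##

A up a major sixth is F#, so the target letter is F.
From A, an augmented sixth is 10 semitones up: F##.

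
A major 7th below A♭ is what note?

Bbb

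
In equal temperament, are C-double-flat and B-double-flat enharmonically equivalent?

Cbb is pitch class 10; Bbb is pitch class 9.
The pitch classes differ (10 vs. 9), so they are not enharmonic equivalents.

No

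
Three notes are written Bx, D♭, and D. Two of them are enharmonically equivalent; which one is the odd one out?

In 12-tone equal temperament, enharmonic equivalents share a pitch class. B## is pitch class 1; Db is pitch class 1; D is pitch class 2.
B## and Db share pitch class 1, while D is pitch class 2.

D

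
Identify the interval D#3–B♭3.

diminished sixth

The letter names run D→B, a span of 5 letter steps, so the interval is some kind of sixth.
D# to Bb is 7 semitones. A major sixth is 9, so 7 makes it diminished.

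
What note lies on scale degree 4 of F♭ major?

Bbb

The Fb major scale runs Fb Gb Ab Bbb Cb Db Eb.
Degree 4 is Bbb.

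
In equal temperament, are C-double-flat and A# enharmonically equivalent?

Cbb is pitch class 10; A# is pitch class 10.
All spellings map to pitch class 10, so they are enharmonically equivalent.

Yes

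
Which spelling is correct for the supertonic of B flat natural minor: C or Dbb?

Each scale degree takes a distinct letter name. Degree 2 of a scale on B must use the letter C.
C and Dbb are enharmonically the same pitch, but only C uses the letter C, so it is the correct spelling here.

C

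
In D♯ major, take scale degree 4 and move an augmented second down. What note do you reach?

F

Scale degree 4 of D# major is G#.
An augmented second (3 semitones) below G# lands on the letter F, giving F.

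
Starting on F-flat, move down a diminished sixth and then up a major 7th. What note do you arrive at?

G#

A diminished sixth down from Fb is A (letter A, 7 semitones down).
A major seventh up from A is G# (letter G, 11 semitones up).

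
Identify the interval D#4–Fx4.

The letter names run D→F, a span of 2 letter steps, so the interval is some kind of third.
D# to F## is 4 semitones. A major third is 4, so 4 makes it major.

major third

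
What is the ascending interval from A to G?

minor seventh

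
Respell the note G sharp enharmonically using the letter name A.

Plain A sits 1 semitone above G#, so on the letter A the same pitch needs a flat: Ab.

Ab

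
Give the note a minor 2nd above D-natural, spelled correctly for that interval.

A second above D lands on the letter E.
A minor second spans 1 semitone, so D moves to pitch class 3. On the letter E that is Eb.

Eb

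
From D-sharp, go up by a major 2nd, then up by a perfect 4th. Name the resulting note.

A major second up from D# is E# (letter E, 2 semitones up).
A perfect fourth up from E# is A# (letter A, 5 semitones up).

A#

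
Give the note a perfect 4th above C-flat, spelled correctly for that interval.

A fourth above C lands on the letter F.
A perfect fourth spans 5 semitones, so Cb moves to pitch class 4. On the letter F that is Fb.

Fb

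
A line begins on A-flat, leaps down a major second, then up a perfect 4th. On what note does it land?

A major second down from Ab is Gb (letter G, 2 semitones down).
A perfect fourth up from Gb is Cb (letter C, 5 semitones up).

Cb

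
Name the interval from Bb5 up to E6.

The letter names run B→E, a span of 3 letter steps, so the interval is some kind of fourth.
Bb to E is 6 semitones. A perfect fourth is 5, so 6 makes it augmented.

augmented fourth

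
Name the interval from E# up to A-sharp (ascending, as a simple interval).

perfect fourth

Counting letters E–F–G–A gives a fourth.
E#→A# = 5 semitones, exactly the perfect fourth.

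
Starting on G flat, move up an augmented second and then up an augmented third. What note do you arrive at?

An augmented second up from Gb is A (letter A, 3 semitones up).
An augmented third up from A is C## (letter C, 5 semitones up).

C##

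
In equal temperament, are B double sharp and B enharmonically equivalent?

No

B## is pitch class 1; B is pitch class 11.
The pitch classes differ (1 vs. 11), so they are not enharmonic equivalents.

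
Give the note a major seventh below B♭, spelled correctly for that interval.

B down a major seventh is C, so the target letter is C.
From Bb, a major seventh is 11 semitones down: Cb.

Cb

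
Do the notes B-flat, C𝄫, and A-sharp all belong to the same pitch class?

Yes

Bb is pitch class 10; Cbb is pitch class 10; A# is pitch class 10.
All spellings map to pitch class 10, so they are enharmonically equivalent.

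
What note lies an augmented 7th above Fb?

E

F up a major seventh is E, so the target letter is E.
From Fb, an augmented seventh is 12 semitones up: E.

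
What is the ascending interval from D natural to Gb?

diminished fourth

The letter names run D→G, a span of 3 letter steps, so the interval is some kind of fourth.
D to Gb is 4 semitones. A perfect fourth is 5, so 4 makes it diminished.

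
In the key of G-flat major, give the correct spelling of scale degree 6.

The Gb major scale runs Gb Ab Bb Cb Db Eb F.
Degree 6 is Eb.

Eb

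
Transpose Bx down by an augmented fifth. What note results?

B down a perfect fifth is E, so the target letter is E.
From B##, an augmented fifth is 8 semitones down: E#.

E#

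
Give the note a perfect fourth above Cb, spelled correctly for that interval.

Fb

C up a perfect fourth is F, so the target letter is F.
From Cb, a perfect fourth is 5 semitones up: Fb.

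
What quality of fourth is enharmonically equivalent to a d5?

A diminished fifth spans 6 semitones.
A fourth spanning 6 semitones is augmented (the perfect fourth is 5).

augmented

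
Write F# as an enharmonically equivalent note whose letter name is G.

Gb

Plain G sits 1 semitone above F#, so on the letter G the same pitch needs a flat: Gb.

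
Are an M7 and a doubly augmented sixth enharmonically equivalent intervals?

A major seventh spans 11 semitones; a doubly augmented sixth spans 11.
They are enharmonically equivalent.

Yes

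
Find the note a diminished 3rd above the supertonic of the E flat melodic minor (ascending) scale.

Abb

The supertonic of Eb melodic minor (ascending) is F.
A diminished third (2 semitones) above F lands on the letter A, giving Abb.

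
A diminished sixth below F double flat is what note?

Ab

A sixth below F lands on the letter A.
A diminished sixth spans 7 semitones, so Fbb moves to pitch class 8. On the letter A that is Ab.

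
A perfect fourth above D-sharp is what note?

G#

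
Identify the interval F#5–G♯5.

The letter names run F→G, a span of 1 letter step, so the interval is some kind of second.
F# to G# is 2 semitones. A major second is 2, so 2 makes it major.

major second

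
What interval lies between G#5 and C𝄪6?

augmented fourth

The letter names run G→C, a span of 3 letter steps, so the interval is some kind of fourth.
G# to C## is 6 semitones. A perfect fourth is 5, so 6 makes it augmented.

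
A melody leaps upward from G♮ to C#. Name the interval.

The letter names run G→C, a span of 3 letter steps, so the interval is some kind of fourth.
G to C# is 6 semitones. A perfect fourth is 5, so 6 makes it augmented.

augmented fourth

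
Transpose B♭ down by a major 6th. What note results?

B down a major sixth is D, so the target letter is D.
From Bb, a major sixth is 9 semitones down: Db.

Db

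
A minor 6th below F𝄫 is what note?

F down a major sixth is Ab, so the target letter is A.
From Fbb, a minor sixth is 8 semitones down: Abb.

Abb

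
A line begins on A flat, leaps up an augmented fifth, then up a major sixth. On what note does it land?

C#

An augmented fifth up from Ab is E (letter E, 8 semitones up).
A major sixth up from E is C# (letter C, 9 semitones up).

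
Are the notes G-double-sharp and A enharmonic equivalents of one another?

Yes

G## is pitch class 9; A is pitch class 9.
All spellings map to pitch class 9, so they are enharmonically equivalent.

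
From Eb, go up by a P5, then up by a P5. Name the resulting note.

A perfect fifth up from Eb is Bb (letter B, 7 semitones up).
A perfect fifth up from Bb is F (letter F, 7 semitones up).

F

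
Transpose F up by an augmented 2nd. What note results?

A second above F lands on the letter G.
An augmented second spans 3 semitones, so F moves to pitch class 8. On the letter G that is G#.

G#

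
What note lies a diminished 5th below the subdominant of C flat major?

Bb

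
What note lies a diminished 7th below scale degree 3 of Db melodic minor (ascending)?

G

Scale degree 3 of Db melodic minor (ascending) is Fb.
A diminished seventh (9 semitones) below Fb lands on the letter G, giving G.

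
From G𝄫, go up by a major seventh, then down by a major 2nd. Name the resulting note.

Ebb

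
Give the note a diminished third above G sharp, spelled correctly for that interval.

Bb

A third above G lands on the letter B.
A diminished third spans 2 semitones, so G# moves to pitch class 10. On the letter B that is Bb.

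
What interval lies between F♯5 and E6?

The letter names run F→E, a span of 6 letter steps, so the interval is some kind of seventh.
F# to E is 10 semitones. A major seventh is 11, so 10 makes it minor.

minor seventh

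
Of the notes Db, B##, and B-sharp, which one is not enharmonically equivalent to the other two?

B#

In 12-tone equal temperament, enharmonic equivalents share a pitch class. Db is pitch class 1; B## is pitch class 1; B# is pitch class 0.
Db and B## share pitch class 1, while B# is pitch class 0.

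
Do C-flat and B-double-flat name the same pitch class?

Two spellings are enharmonically equivalent only if they share a pitch class.
Here Cb → 11, Bbb → 9; 9 ≠ 11, so they are not.

No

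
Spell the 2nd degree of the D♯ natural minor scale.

E#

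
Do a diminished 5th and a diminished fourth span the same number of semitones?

No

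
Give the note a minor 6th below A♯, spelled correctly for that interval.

A sixth below A lands on the letter C.
A minor sixth spans 8 semitones, so A# moves to pitch class 2. On the letter C that is C##.

C##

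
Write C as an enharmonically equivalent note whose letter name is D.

Dbb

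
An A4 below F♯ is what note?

F down a perfect fourth is C, so the target letter is C.
From F#, an augmented fourth is 6 semitones down: C.

C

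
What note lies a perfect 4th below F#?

A fourth below F lands on the letter C.
A perfect fourth spans 5 semitones, so F# moves to pitch class 1. On the letter C that is C#.

C#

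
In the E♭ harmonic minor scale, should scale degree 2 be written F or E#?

Each scale degree takes a distinct letter name. Degree 2 of a scale on E must use the letter F.
F and E# are enharmonically the same pitch, but only F uses the letter F, so it is the correct spelling here.

F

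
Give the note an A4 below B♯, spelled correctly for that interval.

F#

A fourth below B lands on the letter F.
An augmented fourth spans 6 semitones, so B# moves to pitch class 6. On the letter F that is F#.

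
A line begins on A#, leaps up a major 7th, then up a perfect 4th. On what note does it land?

C##

A major seventh up from A# is G## (letter G, 11 semitones up).
A perfect fourth up from G## is C## (letter C, 5 semitones up).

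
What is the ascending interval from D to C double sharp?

The letter names run D→C, a span of 6 letter steps, so the interval is some kind of seventh.
D to C## is 12 semitones. A major seventh is 11, so 12 makes it augmented.

augmented seventh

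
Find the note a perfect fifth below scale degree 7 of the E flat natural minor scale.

Gb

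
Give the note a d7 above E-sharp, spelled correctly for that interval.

D

E up a major seventh is D#, so the target letter is D.
From E#, a diminished seventh is 9 semitones up: D.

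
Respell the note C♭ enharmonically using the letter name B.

B

Cb is pitch class 11. The letter B alone is pitch class 11.
Pitch class 11 on B needs no accidental: B.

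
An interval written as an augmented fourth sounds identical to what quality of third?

doubly augmented

An augmented fourth spans 6 semitones.
A third spanning 6 semitones is doubly augmented (the major third is 4).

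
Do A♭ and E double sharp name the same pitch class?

No

Two spellings are enharmonically equivalent only if they share a pitch class.
Here Ab → 8, E## → 6; 6 ≠ 8, so they are not.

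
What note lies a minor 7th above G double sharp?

F##

A seventh above G lands on the letter F.
A minor seventh spans 10 semitones, so G## moves to pitch class 7. On the letter F that is F##.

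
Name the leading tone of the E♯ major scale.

The E# major scale runs E# F## G## A# B# C## D##.
Degree 7 is D##.

D##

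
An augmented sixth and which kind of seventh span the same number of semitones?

An augmented sixth spans 10 semitones.
A seventh spanning 10 semitones is minor (the major seventh is 11).

minor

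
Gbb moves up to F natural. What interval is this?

The letter names run G→F, a span of 6 letter steps, so the interval is some kind of seventh.
Gbb to F is 12 semitones. A major seventh is 11, so 12 makes it augmented.

augmented seventh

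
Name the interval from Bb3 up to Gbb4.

diminished sixth

Counting letters B–C–D–E–F–G gives a sixth.
Bb→Gbb = 7 semitones, 2 narrower than the major sixth (9), so diminished.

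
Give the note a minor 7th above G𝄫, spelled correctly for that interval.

A seventh above G lands on the letter F.
A minor seventh spans 10 semitones, so Gbb moves to pitch class 3. On the letter F that is Fbb.

Fbb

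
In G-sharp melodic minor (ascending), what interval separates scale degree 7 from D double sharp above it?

Scale degree 7 of G# melodic minor (ascending) is F##.
F## up to D##: letters F→D make it a sixth; 9 semitones makes it major.

major sixth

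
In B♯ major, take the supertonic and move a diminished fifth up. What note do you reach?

The supertonic of B# major is C##.
A diminished fifth (6 semitones) above C## lands on the letter G, giving G#.

G#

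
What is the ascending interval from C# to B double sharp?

Counting letters C–D–E–F–G–A–B gives a seventh.
C#→B## = 12 semitones, 1 wider than the major seventh (11), so augmented.

augmented seventh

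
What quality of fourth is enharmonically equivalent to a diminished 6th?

doubly augmented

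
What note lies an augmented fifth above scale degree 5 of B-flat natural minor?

Scale degree 5 of Bb natural minor is F.
An augmented fifth (8 semitones) above F lands on the letter C, giving C#.

C#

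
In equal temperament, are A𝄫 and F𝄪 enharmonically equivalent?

Abb = pitch class 7 and F## = pitch class 7 — the same pitch class, so they are enharmonic equivalents.

Yes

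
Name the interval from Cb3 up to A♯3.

doubly augmented sixth

The letter names run C→A, a span of 5 letter steps, so the interval is some kind of sixth.
Cb to A# is 11 semitones. A major sixth is 9, so 11 makes it doubly augmented.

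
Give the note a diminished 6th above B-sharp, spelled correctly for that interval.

G

A sixth above B lands on the letter G.
A diminished sixth spans 7 semitones, so B# moves to pitch class 7. On the letter G that is G.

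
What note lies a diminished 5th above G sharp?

G up a perfect fifth is D, so the target letter is D.
From G#, a diminished fifth is 6 semitones up: D.

D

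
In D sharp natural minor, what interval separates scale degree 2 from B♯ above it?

perfect fifth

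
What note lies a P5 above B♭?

A fifth above B lands on the letter F.
A perfect fifth spans 7 semitones, so Bb moves to pitch class 5. On the letter F that is F.

F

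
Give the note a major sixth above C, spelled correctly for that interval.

A

C up a major sixth is A, so the target letter is A.
From C, a major sixth is 9 semitones up: A.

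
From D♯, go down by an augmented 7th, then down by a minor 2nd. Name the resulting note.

D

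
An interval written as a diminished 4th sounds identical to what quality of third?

major

A diminished fourth spans 4 semitones.
A third spanning 4 semitones is major (the major third is 4).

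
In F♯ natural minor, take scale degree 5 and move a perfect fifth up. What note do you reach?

G#

Scale degree 5 of F# natural minor is C#.
A perfect fifth (7 semitones) above C# lands on the letter G, giving G#.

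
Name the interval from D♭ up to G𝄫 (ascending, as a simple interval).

diminished fourth

The letter names run D→G, a span of 3 letter steps, so the interval is some kind of fourth.
Db to Gbb is 4 semitones. A perfect fourth is 5, so 4 makes it diminished.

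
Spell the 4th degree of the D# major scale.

G#

The D# major scale runs D# E# F## G# A# B# C##.
Degree 4 is G#.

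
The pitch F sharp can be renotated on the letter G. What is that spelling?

Gb

F# is pitch class 6. The letter G alone is pitch class 7.
To reach pitch class 6 from G requires an offset of -1 semitone, i.e. flat: Gb.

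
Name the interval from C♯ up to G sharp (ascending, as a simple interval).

perfect fifth

The letter names run C→G, a span of 4 letter steps, so the interval is some kind of fifth.
C# to G# is 7 semitones. A perfect fifth is 7, so 7 makes it perfect.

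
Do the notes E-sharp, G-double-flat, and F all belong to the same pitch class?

E# is pitch class 5; Gbb is pitch class 5; F is pitch class 5.
All spellings map to pitch class 5, so they are enharmonically equivalent.

Yes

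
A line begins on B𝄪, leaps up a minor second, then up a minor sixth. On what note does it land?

A minor second up from B## is C## (letter C, 1 semitone up).
A minor sixth up from C## is A# (letter A, 8 semitones up).

A#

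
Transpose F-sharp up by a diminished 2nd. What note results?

A second above F lands on the letter G.
A diminished second spans 0 semitones, so F# moves to pitch class 6. On the letter G that is Gb.

Gb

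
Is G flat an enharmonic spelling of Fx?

Two spellings are enharmonically equivalent only if they share a pitch class.
Here Gb → 6, F## → 7; 6 ≠ 7, so they are not.

No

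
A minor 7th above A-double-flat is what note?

A seventh above A lands on the letter G.
A minor seventh spans 10 semitones, so Abb moves to pitch class 5. On the letter G that is Gbb.

Gbb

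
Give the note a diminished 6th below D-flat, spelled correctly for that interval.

F#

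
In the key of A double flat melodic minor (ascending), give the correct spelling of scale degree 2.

Bbb

Degree 2 takes the letter 1 step above A, which is B.
In melodic minor (ascending), degree 2 sits 2 semitones above the tonic. Abb + 2 semitones is pitch class 9, spelled on B as Bbb.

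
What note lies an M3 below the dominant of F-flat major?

Abb

The dominant of Fb major is Cb.
A major third (4 semitones) below Cb lands on the letter A, giving Abb.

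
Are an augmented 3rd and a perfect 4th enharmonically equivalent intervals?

Yes

An augmented third spans 5 semitones; a perfect fourth spans 5.
They are enharmonically equivalent.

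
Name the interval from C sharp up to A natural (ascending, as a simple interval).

minor sixth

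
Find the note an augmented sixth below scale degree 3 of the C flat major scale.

Gbb

Scale degree 3 of Cb major is Eb.
An augmented sixth (10 semitones) below Eb lands on the letter G, giving Gbb.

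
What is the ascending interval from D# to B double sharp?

Counting letters D–E–F–G–A–B gives a sixth.
D#→B## = 10 semitones, 1 wider than the major sixth (9), so augmented.

augmented sixth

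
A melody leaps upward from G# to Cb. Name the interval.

doubly diminished fourth

The letter names run G→C, a span of 3 letter steps, so the interval is some kind of fourth.
G# to Cb is 3 semitones. A perfect fourth is 5, so 3 makes it doubly diminished.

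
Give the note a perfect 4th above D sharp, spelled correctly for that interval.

A fourth above D lands on the letter G.
A perfect fourth spans 5 semitones, so D# moves to pitch class 8. On the letter G that is G#.

G#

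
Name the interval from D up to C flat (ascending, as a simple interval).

Counting letters D–E–F–G–A–B–C gives a seventh.
D→Cb = 9 semitones, 2 narrower than the major seventh (11), so diminished.

diminished seventh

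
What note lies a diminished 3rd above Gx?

B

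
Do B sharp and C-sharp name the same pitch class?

B# is pitch class 0; C# is pitch class 1.
The pitch classes differ (0 vs. 1), so they are not enharmonic equivalents.

No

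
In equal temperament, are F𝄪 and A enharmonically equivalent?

Two spellings are enharmonically equivalent only if they share a pitch class.
Here F## → 7, A → 9; 7 ≠ 9, so they are not.

No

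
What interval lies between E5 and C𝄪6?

Counting letters E–F–G–A–B–C gives a sixth.
E→C## = 10 semitones, 1 wider than the major sixth (9), so augmented.

augmented sixth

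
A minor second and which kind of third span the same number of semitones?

doubly diminished

A minor second spans 1 semitone.
A third spanning 1 semitone is doubly diminished (the major third is 4).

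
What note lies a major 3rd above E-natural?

E up a major third is G#, so the target letter is G.
From E, a major third is 4 semitones up: G#.

G#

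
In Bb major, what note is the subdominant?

Eb

The Bb major scale runs Bb C D Eb F G A.
Degree 4 is Eb.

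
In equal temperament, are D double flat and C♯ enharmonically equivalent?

No

Two spellings are enharmonically equivalent only if they share a pitch class.
Here Dbb → 0, C# → 1; 0 ≠ 1, so they are not.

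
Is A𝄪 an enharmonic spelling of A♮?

No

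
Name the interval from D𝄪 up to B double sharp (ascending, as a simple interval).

major sixth

Counting letters D–E–F–G–A–B gives a sixth.
D##→B## = 9 semitones, exactly the major sixth.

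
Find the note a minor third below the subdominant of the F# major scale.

The subdominant of F# major is B.
A minor third (3 semitones) below B lands on the letter G, giving G#.

G#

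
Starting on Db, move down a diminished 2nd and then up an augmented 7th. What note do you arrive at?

B##

A diminished second down from Db is C# (letter C, 0 semitones down).
An augmented seventh up from C# is B## (letter B, 12 semitones up).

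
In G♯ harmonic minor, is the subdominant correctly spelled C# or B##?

Each scale degree takes a distinct letter name. Degree 4 of a scale on G must use the letter C.
C# and B## are enharmonically the same pitch, but only C# uses the letter C, so it is the correct spelling here.

C#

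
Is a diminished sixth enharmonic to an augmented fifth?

No

A diminished sixth spans 7 semitones; an augmented fifth spans 8.
The spans differ, so they are not enharmonic equivalents.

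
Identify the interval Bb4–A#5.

Counting letters B–C–D–E–F–G–A gives a seventh.
Bb→A# = 12 semitones, 1 wider than the major seventh (11), so augmented.

augmented seventh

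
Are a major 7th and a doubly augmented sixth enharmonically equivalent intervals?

Yes

A major seventh spans 11 semitones; a doubly augmented sixth spans 11.
They are enharmonically equivalent.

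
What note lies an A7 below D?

A seventh below D lands on the letter E.
An augmented seventh spans 12 semitones, so D moves to pitch class 2. On the letter E that is Ebb.

Ebb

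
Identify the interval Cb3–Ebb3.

Counting letters C–D–E gives a third.
Cb→Ebb = 3 semitones, 1 narrower than the major third (4), so minor.

minor third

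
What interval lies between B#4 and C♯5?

Counting letters B–C gives a second.
B#→C# = 1 semitone, 1 narrower than the major second (2), so minor.

minor second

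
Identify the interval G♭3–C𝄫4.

The letter names run G→C, a span of 3 letter steps, so the interval is some kind of fourth.
Gb to Cbb is 4 semitones. A perfect fourth is 5, so 4 makes it diminished.

diminished fourth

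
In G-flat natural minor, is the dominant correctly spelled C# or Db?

Each scale degree takes a distinct letter name. Degree 5 of a scale on G must use the letter D.
Db and C# are enharmonically the same pitch, but only Db uses the letter D, so it is the correct spelling here.

Db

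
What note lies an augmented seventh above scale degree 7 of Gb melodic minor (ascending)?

Scale degree 7 of Gb melodic minor (ascending) is F.
An augmented seventh (12 semitones) above F lands on the letter E, giving E#.

E#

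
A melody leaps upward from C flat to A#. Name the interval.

doubly augmented sixth

Counting letters C–D–E–F–G–A gives a sixth.
Cb→A# = 11 semitones, 2 wider than the major sixth (9), so doubly augmented.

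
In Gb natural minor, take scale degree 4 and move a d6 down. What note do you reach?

E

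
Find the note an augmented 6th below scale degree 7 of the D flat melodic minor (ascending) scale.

Scale degree 7 of Db melodic minor (ascending) is C.
An augmented sixth (10 semitones) below C lands on the letter E, giving Ebb.

Ebb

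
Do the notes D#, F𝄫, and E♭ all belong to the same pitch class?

D# = pitch class 3 and Fbb = pitch class 3 and Eb = pitch class 3 — the same pitch class, so they are enharmonic equivalents.

Yes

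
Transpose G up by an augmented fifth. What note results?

A fifth above G lands on the letter D.
An augmented fifth spans 8 semitones, so G moves to pitch class 3. On the letter D that is D#.

D#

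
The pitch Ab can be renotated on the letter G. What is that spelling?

Ab is pitch class 8. The letter G alone is pitch class 7.
To reach pitch class 8 from G requires an offset of +1 semitone, i.e. sharp: G#.

G#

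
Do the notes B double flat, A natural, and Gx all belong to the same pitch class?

Yes

Bbb is pitch class 9; A is pitch class 9; G## is pitch class 9.
All spellings map to pitch class 9, so they are enharmonically equivalent.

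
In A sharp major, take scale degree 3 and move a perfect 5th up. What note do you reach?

G##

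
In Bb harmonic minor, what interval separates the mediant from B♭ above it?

major sixth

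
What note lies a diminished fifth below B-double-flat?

A fifth below B lands on the letter E.
A diminished fifth spans 6 semitones, so Bbb moves to pitch class 3. On the letter E that is Eb.

Eb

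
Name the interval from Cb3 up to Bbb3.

The letter names run C→B, a span of 6 letter steps, so the interval is some kind of seventh.
Cb to Bbb is 10 semitones. A major seventh is 11, so 10 makes it minor.

minor seventh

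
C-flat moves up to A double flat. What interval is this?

The letter names run C→A, a span of 5 letter steps, so the interval is some kind of sixth.
Cb to Abb is 8 semitones. A major sixth is 9, so 8 makes it minor.

minor sixth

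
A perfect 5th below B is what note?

B down a perfect fifth is E, so the target letter is E.
From B, a perfect fifth is 7 semitones down: E.

E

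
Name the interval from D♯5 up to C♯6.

The letter names run D→C, a span of 6 letter steps, so the interval is some kind of seventh.
D# to C# is 10 semitones. A major seventh is 11, so 10 makes it minor.

minor seventh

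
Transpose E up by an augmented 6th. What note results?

C##

A sixth above E lands on the letter C.
An augmented sixth spans 10 semitones, so E moves to pitch class 2. On the letter C that is C##.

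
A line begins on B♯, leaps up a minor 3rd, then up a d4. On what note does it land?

A minor third up from B# is D# (letter D, 3 semitones up).
A diminished fourth up from D# is G (letter G, 4 semitones up).

G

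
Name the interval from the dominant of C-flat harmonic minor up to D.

augmented fifth

The dominant of Cb harmonic minor is Gb.
Gb up to D: letters G→D make it a fifth; 8 semitones makes it augmented.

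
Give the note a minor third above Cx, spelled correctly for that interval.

E#

C up a major third is E, so the target letter is E.
From C##, a minor third is 3 semitones up: E#.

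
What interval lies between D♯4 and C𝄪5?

major seventh

Counting letters D–E–F–G–A–B–C gives a seventh.
D#→C## = 11 semitones, exactly the major seventh.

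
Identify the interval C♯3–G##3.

Counting letters C–D–E–F–G gives a fifth.
C#→G## = 8 semitones, 1 wider than the perfect fifth (7), so augmented.

augmented fifth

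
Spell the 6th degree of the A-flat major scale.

F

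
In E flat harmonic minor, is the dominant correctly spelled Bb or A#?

Each scale degree takes a distinct letter name. Degree 5 of a scale on E must use the letter B.
Bb and A# are enharmonically the same pitch, but only Bb uses the letter B, so it is the correct spelling here.

Bb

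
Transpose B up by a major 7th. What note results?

A seventh above B lands on the letter A.
A major seventh spans 11 semitones, so B moves to pitch class 10. On the letter A that is A#.

A#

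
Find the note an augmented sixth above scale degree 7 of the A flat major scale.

E#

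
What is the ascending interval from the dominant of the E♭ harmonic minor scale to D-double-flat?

diminished third

The dominant of Eb harmonic minor is Bb.
Bb up to Dbb: letters B→D make it a third; 2 semitones makes it diminished.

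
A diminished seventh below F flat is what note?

F down a major seventh is Gb, so the target letter is G.
From Fb, a diminished seventh is 9 semitones down: G.

G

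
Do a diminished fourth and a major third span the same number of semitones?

A diminished fourth spans 4 semitones; a major third spans 4.
They are enharmonically equivalent.

Yes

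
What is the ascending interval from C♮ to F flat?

The letter names run C→F, a span of 3 letter steps, so the interval is some kind of fourth.
C to Fb is 4 semitones. A perfect fourth is 5, so 4 makes it diminished.

diminished fourth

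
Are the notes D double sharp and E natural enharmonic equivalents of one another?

Yes

D## = pitch class 4 and E = pitch class 4 — the same pitch class, so they are enharmonic equivalents.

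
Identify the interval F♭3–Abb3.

minor third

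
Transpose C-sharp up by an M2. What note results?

D#

A second above C lands on the letter D.
A major second spans 2 semitones, so C# moves to pitch class 3. On the letter D that is D#.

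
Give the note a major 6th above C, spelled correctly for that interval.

C up a major sixth is A, so the target letter is A.
From C, a major sixth is 9 semitones up: A.

A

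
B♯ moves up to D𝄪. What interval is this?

major third

Counting letters B–C–D gives a third.
B#→D## = 4 semitones, exactly the major third.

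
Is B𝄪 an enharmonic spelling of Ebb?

No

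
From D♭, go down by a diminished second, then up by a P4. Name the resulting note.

A diminished second down from Db is C# (letter C, 0 semitones down).
A perfect fourth up from C# is F# (letter F, 5 semitones up).

F#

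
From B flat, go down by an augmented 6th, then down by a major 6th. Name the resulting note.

An augmented sixth down from Bb is Dbb (letter D, 10 semitones down).
A major sixth down from Dbb is Fbb (letter F, 9 semitones down).

Fbb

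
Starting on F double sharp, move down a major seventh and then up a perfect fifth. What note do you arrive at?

D#

A major seventh down from F## is G# (letter G, 11 semitones down).
A perfect fifth up from G# is D# (letter D, 7 semitones up).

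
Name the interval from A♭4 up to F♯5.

augmented sixth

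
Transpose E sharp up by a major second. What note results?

F##

A second above E lands on the letter F.
A major second spans 2 semitones, so E# moves to pitch class 7. On the letter F that is F##.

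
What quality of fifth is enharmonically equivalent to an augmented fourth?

An augmented fourth spans 6 semitones.
A fifth spanning 6 semitones is diminished (the perfect fifth is 7).

diminished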